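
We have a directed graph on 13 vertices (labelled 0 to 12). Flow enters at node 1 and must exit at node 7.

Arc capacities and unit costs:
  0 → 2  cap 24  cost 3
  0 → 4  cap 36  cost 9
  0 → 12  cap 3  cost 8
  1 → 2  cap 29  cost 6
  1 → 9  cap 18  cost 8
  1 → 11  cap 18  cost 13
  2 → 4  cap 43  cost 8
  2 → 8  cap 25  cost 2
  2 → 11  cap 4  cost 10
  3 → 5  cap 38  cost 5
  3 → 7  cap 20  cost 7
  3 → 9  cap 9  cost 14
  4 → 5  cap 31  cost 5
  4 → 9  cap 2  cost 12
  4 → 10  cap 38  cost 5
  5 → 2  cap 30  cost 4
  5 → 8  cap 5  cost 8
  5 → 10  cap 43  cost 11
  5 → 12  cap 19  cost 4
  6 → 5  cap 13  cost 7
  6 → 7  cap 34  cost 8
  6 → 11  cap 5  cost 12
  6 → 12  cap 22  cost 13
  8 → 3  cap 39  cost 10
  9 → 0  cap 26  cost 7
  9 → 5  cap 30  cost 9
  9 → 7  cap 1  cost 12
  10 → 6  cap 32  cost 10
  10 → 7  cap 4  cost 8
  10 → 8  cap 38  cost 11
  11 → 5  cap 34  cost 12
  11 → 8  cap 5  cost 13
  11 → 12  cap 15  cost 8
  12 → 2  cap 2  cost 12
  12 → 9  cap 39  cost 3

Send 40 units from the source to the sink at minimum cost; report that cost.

Minimum cost for 40 units: 1273

shortest-cost path #1: 1→9→7 push 1 @ unit cost 20 (adds 20)
shortest-cost path #2: 1→2→8→3→7 push 20 @ unit cost 25 (adds 500)
shortest-cost path #3: 1→2→4→10→7 push 4 @ unit cost 27 (adds 108)
shortest-cost path #4: 1→2→4→10→6→7 push 5 @ unit cost 37 (adds 185)
shortest-cost path #5: 1→9→5→10→6→7 push 10 @ unit cost 46 (adds 460)
total cost = 1273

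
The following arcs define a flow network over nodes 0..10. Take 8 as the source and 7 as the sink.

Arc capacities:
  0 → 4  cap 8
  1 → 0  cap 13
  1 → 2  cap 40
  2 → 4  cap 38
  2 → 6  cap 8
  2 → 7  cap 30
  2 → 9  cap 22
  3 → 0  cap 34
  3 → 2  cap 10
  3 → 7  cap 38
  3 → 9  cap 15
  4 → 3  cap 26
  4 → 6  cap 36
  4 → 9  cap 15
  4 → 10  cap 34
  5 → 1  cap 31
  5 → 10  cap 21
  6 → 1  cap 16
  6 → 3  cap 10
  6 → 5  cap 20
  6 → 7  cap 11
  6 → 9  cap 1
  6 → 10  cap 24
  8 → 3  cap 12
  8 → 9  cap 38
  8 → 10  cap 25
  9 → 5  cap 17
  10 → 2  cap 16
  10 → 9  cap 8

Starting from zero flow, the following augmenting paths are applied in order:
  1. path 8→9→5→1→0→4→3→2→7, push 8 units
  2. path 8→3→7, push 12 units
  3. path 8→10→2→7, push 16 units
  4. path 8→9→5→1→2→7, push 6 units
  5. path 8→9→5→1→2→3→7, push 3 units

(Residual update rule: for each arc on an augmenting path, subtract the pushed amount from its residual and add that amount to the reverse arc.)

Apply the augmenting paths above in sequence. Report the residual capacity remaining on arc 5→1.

Residual capacity of (5,1): 14

after path 1 (8→9→5→1→0→4→3→2→7, push 8): res(5,1)=23
after path 2 (8→3→7, push 12): res(5,1)=23
after path 3 (8→10→2→7, push 16): res(5,1)=23
after path 4 (8→9→5→1→2→7, push 6): res(5,1)=17
after path 5 (8→9→5→1→2→3→7, push 3): res(5,1)=14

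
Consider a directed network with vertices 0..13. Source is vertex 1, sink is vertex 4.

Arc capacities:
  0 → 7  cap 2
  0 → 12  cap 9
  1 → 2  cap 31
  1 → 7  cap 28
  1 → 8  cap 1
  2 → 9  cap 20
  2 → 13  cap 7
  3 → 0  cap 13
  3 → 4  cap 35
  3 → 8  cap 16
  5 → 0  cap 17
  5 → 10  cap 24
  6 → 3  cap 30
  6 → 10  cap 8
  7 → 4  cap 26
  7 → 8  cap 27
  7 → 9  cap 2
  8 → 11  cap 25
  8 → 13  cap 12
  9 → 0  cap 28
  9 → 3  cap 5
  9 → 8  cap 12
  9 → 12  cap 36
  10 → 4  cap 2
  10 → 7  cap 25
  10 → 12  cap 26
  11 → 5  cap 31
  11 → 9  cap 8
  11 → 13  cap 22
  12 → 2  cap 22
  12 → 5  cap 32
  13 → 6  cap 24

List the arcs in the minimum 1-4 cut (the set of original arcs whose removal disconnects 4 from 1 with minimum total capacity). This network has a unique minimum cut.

Min-cut arcs: {(1,7), (1,8), (2,9), (2,13)} (total capacity 56)

augment #1: 1→7→4 push 26
augment #2: 1→2→9→3→4 push 5
augment #3: 1→2→13→6→3→4 push 7
augment #4: 1→8→11→5→10→4 push 1
augment #5: 1→2→9→12→5→10→4 push 1
augment #6: 1→7→8→13→6→3→4 push 2
augment #7: 1→2→9→8→13→6→3→4 push 10
augment #8: 1→2→9→8→11→13→6→3→4 push 2
augment #9: 1→2→9→12→5→11→13→6→3→4 push 1
augment #10: 1→2→9→0→7→8→11→13→6→3→4 push 1
max flow = 56; residual-reachable set from 1 gives S-side
cut edges (S→T): {(1,7), (1,8), (2,9), (2,13)} total cap 56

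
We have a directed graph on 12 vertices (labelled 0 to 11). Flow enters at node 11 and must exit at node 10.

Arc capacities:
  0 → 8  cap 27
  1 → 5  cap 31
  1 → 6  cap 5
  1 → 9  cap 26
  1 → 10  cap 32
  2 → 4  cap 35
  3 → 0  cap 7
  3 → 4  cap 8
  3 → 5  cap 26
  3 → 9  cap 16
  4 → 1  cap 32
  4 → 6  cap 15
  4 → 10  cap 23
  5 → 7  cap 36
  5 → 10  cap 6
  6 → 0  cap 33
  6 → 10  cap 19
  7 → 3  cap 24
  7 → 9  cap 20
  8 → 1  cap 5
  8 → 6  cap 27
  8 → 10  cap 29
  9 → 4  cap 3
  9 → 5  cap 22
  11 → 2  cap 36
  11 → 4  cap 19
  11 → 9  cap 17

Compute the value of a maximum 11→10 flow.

augment #1: 11→4→10 bottleneck 19, total now 19
augment #2: 11→2→4→10 bottleneck 4, total now 23
augment #3: 11→9→5→10 bottleneck 6, total now 29
augment #4: 11→2→4→1→10 bottleneck 31, total now 60
augment #5: 11→9→4→1→10 bottleneck 1, total now 61
augment #6: 11→9→4→6→10 bottleneck 2, total now 63
augment #7: 11→9→5→7→3→0→8→10 bottleneck 7, total now 70
augment #8: 11→9→5→7→3→4→6→10 bottleneck 1, total now 71

Maximum flow value: 71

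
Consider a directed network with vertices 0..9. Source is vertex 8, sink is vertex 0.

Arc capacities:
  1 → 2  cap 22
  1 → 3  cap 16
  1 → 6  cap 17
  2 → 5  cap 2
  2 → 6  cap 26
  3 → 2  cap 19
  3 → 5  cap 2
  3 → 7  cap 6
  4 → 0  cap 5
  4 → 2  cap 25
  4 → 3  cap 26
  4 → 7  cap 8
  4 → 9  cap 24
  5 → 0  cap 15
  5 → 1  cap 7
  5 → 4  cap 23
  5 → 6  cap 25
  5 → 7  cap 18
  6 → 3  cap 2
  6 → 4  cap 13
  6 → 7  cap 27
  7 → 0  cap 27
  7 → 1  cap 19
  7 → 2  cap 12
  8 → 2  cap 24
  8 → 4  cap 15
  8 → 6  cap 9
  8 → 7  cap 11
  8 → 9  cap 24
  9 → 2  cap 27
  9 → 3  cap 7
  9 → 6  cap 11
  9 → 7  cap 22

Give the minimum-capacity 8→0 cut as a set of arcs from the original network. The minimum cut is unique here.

augment #1: 8→4→0 push 5
augment #2: 8→7→0 push 11
augment #3: 8→2→5→0 push 2
augment #4: 8→4→7→0 push 8
augment #5: 8→6→7→0 push 8
augment #6: 8→4→3→5→0 push 2
max flow = 36; residual-reachable set from 8 gives S-side
cut edges (S→T): {(2,5), (3,5), (4,0), (7,0)} total cap 36

Min-cut arcs: {(2,5), (3,5), (4,0), (7,0)} (total capacity 36)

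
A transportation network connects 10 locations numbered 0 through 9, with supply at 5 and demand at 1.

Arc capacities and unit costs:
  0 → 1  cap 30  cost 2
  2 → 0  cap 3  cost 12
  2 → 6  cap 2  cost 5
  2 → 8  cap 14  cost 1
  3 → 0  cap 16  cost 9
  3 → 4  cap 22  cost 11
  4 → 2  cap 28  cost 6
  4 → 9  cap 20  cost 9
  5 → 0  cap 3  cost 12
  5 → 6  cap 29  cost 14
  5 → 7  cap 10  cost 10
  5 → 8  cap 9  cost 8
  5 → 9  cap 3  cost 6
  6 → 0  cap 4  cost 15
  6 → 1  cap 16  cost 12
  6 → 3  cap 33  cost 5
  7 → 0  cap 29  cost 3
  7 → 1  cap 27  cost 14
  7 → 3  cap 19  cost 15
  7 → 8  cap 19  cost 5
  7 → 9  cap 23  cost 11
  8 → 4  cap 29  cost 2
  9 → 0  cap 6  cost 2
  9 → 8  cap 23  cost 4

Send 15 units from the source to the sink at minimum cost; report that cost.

shortest-cost path #1: 5→9→0→1 push 3 @ unit cost 10 (adds 30)
shortest-cost path #2: 5→0→1 push 3 @ unit cost 14 (adds 42)
shortest-cost path #3: 5→7→0→1 push 9 @ unit cost 15 (adds 135)
total cost = 207

Minimum cost for 15 units: 207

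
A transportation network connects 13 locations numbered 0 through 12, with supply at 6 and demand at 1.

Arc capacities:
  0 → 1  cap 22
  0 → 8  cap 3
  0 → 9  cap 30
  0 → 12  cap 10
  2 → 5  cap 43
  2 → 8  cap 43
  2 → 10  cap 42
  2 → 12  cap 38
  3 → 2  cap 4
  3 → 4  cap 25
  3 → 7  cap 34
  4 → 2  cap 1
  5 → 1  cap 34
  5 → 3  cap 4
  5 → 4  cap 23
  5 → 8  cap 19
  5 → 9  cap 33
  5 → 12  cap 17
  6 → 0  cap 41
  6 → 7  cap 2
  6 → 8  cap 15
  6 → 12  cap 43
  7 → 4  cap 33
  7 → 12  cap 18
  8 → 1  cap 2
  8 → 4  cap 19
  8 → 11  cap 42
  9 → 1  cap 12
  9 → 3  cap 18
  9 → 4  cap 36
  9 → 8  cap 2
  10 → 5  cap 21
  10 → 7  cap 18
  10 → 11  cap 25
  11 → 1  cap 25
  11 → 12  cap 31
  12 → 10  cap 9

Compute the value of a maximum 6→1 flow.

Maximum flow value: 66

augment #1: 6→0→1 bottleneck 22, total now 22
augment #2: 6→8→1 bottleneck 2, total now 24
augment #3: 6→0→9→1 bottleneck 12, total now 36
augment #4: 6→8→11→1 bottleneck 13, total now 49
augment #5: 6→0→8→11→1 bottleneck 3, total now 52
augment #6: 6→12→10→5→1 bottleneck 9, total now 61
augment #7: 6→0→9→8→11→1 bottleneck 2, total now 63
augment #8: 6→7→4→2→5→1 bottleneck 1, total now 64
augment #9: 6→0→9→3→2→5→1 bottleneck 2, total now 66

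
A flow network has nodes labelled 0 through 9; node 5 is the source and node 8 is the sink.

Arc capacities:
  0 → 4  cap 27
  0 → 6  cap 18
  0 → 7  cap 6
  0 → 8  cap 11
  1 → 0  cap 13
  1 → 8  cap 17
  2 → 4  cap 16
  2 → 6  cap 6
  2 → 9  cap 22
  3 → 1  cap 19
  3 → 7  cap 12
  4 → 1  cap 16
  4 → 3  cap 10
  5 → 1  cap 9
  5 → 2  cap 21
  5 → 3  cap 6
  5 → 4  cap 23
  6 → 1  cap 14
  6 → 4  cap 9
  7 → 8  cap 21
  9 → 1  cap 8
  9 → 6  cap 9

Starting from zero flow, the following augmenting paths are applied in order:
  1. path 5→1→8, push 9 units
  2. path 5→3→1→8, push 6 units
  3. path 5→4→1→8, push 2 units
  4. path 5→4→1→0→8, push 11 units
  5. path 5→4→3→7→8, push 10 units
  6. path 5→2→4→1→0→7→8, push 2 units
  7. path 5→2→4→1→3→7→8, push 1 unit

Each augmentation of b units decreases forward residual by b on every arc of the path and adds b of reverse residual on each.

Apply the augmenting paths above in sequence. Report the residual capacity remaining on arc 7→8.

Residual capacity of (7,8): 8

after path 1 (5→1→8, push 9): res(7,8)=21
after path 2 (5→3→1→8, push 6): res(7,8)=21
after path 3 (5→4→1→8, push 2): res(7,8)=21
after path 4 (5→4→1→0→8, push 11): res(7,8)=21
after path 5 (5→4→3→7→8, push 10): res(7,8)=11
after path 6 (5→2→4→1→0→7→8, push 2): res(7,8)=9
after path 7 (5→2→4→1→3→7→8, push 1): res(7,8)=8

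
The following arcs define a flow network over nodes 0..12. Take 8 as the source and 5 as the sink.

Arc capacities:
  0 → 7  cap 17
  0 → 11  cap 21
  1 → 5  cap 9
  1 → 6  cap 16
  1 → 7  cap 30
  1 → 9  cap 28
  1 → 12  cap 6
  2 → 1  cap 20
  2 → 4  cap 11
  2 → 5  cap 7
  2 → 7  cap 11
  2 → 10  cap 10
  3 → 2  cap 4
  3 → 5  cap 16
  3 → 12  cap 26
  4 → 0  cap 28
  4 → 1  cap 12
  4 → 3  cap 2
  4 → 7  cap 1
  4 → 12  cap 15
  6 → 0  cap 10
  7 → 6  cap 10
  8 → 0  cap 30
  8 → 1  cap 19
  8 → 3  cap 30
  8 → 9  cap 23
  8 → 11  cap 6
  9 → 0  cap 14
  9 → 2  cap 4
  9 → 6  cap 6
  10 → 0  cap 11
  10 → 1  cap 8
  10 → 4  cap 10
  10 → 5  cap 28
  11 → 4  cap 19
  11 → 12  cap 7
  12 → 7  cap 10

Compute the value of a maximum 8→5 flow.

augment #1: 8→1→5 bottleneck 9, total now 9
augment #2: 8→3→5 bottleneck 16, total now 25
augment #3: 8→3→2→5 bottleneck 4, total now 29
augment #4: 8→9→2→5 bottleneck 3, total now 32
augment #5: 8→9→2→10→5 bottleneck 1, total now 33

Maximum flow value: 33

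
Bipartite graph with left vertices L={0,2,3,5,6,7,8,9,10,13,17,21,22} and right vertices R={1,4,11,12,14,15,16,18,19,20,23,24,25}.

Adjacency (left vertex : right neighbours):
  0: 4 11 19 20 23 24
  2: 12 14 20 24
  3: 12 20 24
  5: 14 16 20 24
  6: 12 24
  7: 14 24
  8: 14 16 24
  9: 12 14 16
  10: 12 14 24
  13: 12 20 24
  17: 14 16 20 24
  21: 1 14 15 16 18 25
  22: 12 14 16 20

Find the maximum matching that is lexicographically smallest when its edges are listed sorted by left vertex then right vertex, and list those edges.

|M| = 7 (so the lex-smallest maximum matching has 7 edges)
process left vertices in ascending order; for each, take the smallest-labelled available neighbour that still permits 7 edges overall, or leave it unmatched if none does
lex-smallest matching: {0-4, 2-12, 3-20, 5-14, 6-24, 8-16, 21-1}

Lex-smallest maximum matching: {(0,4), (2,12), (3,20), (5,14), (6,24), (8,16), (21,1)}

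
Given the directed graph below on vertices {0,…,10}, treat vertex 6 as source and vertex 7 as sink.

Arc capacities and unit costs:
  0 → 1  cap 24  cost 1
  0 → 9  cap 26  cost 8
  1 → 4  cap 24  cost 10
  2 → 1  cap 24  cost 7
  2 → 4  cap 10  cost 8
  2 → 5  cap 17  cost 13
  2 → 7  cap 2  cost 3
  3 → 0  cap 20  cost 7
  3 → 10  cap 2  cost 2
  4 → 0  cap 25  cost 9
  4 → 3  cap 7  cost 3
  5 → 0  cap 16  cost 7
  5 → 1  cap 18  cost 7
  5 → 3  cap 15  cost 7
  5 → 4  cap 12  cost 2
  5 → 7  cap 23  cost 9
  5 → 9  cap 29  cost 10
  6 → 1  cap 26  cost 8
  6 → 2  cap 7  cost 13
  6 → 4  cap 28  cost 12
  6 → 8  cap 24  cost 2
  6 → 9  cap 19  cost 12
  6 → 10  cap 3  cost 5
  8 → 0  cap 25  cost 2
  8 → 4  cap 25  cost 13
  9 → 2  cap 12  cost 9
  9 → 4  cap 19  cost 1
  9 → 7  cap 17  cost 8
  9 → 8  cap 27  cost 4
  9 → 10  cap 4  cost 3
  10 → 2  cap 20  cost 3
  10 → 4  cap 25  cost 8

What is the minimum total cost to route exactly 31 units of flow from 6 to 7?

Minimum cost for 31 units: 797

shortest-cost path #1: 6→10→2→7 push 2 @ unit cost 11 (adds 22)
shortest-cost path #2: 6→9→7 push 17 @ unit cost 20 (adds 340)
shortest-cost path #3: 6→10→2→5→7 push 1 @ unit cost 30 (adds 30)
shortest-cost path #4: 6→2→5→7 push 7 @ unit cost 35 (adds 245)
shortest-cost path #5: 6→9→10→2→5→7 push 2 @ unit cost 40 (adds 80)
shortest-cost path #6: 6→8→0→9→10→2→5→7 push 2 @ unit cost 40 (adds 80)
total cost = 797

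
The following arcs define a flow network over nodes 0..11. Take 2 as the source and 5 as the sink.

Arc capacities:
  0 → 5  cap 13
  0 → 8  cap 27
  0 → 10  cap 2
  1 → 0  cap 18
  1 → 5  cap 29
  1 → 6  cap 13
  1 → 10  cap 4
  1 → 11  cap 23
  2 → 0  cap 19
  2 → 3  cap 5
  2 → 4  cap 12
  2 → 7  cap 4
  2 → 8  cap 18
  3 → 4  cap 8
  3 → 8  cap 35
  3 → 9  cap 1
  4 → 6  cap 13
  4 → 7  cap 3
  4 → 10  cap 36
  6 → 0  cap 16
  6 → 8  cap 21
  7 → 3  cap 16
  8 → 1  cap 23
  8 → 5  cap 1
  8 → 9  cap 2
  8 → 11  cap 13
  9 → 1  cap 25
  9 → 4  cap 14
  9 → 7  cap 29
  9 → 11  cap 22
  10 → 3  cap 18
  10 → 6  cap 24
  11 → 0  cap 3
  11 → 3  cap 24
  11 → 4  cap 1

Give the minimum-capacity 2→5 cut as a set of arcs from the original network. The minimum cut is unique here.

Min-cut arcs: {(0,5), (3,9), (8,1), (8,5), (8,9)} (total capacity 40)

augment #1: 2→0→5 push 13
augment #2: 2→8→5 push 1
augment #3: 2→8→1→5 push 17
augment #4: 2→0→8→1→5 push 6
augment #5: 2→3→9→1→5 push 1
augment #6: 2→3→8→9→1→5 push 2
max flow = 40; residual-reachable set from 2 gives S-side
cut edges (S→T): {(0,5), (3,9), (8,1), (8,5), (8,9)} total cap 40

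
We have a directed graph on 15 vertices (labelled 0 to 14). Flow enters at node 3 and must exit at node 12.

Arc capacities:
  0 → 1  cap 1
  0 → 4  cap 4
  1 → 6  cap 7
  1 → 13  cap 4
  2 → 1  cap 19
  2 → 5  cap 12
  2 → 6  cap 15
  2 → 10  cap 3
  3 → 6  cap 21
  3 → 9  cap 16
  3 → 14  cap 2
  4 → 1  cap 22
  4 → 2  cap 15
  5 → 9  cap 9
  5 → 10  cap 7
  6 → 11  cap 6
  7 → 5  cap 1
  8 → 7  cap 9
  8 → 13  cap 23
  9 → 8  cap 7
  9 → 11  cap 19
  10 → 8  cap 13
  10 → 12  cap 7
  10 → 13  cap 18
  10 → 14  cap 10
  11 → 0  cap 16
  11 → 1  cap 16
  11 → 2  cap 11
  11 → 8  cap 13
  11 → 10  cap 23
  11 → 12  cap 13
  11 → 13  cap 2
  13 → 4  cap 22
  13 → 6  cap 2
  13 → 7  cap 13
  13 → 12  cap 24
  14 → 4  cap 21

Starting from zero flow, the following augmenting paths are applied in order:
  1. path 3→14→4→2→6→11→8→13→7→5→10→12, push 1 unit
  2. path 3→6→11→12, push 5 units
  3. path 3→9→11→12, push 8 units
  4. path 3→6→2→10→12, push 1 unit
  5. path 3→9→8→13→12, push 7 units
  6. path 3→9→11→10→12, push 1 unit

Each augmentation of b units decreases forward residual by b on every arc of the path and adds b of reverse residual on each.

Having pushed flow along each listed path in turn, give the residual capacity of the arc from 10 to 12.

after path 1 (3→14→4→2→6→11→8→13→7→5→10→12, push 1): res(10,12)=6
after path 2 (3→6→11→12, push 5): res(10,12)=6
after path 3 (3→9→11→12, push 8): res(10,12)=6
after path 4 (3→6→2→10→12, push 1): res(10,12)=5
after path 5 (3→9→8→13→12, push 7): res(10,12)=5
after path 6 (3→9→11→10→12, push 1): res(10,12)=4

Residual capacity of (10,12): 4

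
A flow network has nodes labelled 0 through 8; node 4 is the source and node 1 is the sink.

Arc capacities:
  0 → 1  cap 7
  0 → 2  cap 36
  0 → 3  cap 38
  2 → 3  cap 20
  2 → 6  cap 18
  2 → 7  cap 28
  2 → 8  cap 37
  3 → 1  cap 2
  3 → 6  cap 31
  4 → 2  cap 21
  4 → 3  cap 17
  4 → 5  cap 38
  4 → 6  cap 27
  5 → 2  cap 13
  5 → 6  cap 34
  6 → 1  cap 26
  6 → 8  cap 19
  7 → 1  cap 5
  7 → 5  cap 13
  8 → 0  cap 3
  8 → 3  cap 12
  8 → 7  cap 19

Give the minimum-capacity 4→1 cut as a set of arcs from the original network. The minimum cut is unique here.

Min-cut arcs: {(3,1), (6,1), (7,1), (8,0)} (total capacity 36)

augment #1: 4→3→1 push 2
augment #2: 4→6→1 push 26
augment #3: 4→2→7→1 push 5
augment #4: 4→2→8→0→1 push 3
max flow = 36; residual-reachable set from 4 gives S-side
cut edges (S→T): {(3,1), (6,1), (7,1), (8,0)} total cap 36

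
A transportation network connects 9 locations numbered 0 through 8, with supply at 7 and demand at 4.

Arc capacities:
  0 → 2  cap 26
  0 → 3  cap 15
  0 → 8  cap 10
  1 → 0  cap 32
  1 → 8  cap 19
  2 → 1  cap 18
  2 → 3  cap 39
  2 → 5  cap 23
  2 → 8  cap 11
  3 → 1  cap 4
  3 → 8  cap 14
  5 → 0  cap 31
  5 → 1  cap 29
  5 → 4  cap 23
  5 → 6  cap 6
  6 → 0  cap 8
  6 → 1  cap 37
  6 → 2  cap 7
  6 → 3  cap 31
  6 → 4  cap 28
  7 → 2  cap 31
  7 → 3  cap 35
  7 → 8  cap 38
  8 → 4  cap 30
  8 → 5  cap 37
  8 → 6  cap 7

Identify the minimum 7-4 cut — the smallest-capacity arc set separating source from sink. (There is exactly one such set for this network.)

Min-cut arcs: {(5,4), (5,6), (8,4), (8,6)} (total capacity 66)

augment #1: 7→8→4 push 30
augment #2: 7→2→5→4 push 23
augment #3: 7→8→6→4 push 7
augment #4: 7→8→5→6→4 push 1
augment #5: 7→2→8→5→6→4 push 5
max flow = 66; residual-reachable set from 7 gives S-side
cut edges (S→T): {(5,4), (5,6), (8,4), (8,6)} total cap 66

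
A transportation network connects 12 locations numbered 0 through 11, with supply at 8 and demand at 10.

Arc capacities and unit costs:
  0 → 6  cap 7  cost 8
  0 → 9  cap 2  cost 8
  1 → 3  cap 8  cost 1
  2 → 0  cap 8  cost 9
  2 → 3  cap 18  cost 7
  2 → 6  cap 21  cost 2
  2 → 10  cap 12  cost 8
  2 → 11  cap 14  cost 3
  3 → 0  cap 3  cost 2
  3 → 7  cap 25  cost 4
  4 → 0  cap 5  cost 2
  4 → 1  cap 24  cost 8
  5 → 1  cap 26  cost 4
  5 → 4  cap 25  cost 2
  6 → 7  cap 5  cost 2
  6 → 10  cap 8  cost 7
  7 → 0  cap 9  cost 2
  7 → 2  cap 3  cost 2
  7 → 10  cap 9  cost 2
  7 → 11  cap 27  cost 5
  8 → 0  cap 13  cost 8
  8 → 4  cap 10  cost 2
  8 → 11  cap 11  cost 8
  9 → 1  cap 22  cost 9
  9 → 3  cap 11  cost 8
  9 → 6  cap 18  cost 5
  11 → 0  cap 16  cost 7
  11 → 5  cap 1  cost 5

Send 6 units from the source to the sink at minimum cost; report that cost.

Minimum cost for 6 units: 97

shortest-cost path #1: 8→4→0→6→7→10 push 5 @ unit cost 16 (adds 80)
shortest-cost path #2: 8→4→1→3→7→10 push 1 @ unit cost 17 (adds 17)
total cost = 97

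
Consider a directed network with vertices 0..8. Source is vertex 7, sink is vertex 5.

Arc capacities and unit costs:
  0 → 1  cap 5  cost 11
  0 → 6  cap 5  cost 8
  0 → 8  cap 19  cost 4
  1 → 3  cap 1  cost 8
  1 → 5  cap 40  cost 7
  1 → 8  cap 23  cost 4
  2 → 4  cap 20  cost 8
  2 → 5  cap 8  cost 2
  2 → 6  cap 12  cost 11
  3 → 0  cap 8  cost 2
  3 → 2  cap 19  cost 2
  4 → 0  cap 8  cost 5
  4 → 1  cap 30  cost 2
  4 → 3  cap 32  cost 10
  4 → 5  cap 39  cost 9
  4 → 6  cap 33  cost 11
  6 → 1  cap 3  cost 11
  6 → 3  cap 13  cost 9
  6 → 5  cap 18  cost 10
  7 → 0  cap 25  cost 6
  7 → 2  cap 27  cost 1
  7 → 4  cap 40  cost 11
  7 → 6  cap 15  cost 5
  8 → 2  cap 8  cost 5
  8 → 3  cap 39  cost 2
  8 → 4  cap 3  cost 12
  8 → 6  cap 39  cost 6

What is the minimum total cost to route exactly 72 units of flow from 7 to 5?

shortest-cost path #1: 7→2→5 push 8 @ unit cost 3 (adds 24)
shortest-cost path #2: 7→6→5 push 15 @ unit cost 15 (adds 225)
shortest-cost path #3: 7→2→4→5 push 19 @ unit cost 18 (adds 342)
shortest-cost path #4: 7→4→5 push 20 @ unit cost 20 (adds 400)
shortest-cost path #5: 7→4→1→5 push 10 @ unit cost 20 (adds 200)
total cost = 1191

Minimum cost for 72 units: 1191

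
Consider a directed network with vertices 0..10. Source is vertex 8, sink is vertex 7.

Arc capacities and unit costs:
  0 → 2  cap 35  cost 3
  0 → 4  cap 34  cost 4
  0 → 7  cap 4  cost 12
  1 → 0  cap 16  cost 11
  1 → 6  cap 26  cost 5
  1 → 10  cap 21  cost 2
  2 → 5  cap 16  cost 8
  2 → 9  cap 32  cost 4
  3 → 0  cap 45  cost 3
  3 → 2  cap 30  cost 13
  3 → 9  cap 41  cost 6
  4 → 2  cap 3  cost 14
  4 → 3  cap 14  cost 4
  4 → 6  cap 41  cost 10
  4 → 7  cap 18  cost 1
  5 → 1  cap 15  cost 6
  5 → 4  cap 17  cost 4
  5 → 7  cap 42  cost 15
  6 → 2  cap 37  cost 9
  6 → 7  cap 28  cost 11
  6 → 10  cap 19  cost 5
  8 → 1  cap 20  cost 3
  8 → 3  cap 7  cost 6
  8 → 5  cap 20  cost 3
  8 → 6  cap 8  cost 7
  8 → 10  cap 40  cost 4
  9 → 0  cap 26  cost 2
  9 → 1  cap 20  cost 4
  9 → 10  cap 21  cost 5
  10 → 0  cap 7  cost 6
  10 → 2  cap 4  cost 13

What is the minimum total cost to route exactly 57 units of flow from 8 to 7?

shortest-cost path #1: 8→5→4→7 push 17 @ unit cost 8 (adds 136)
shortest-cost path #2: 8→3→0→4→7 push 1 @ unit cost 14 (adds 14)
shortest-cost path #3: 8→5→7 push 3 @ unit cost 18 (adds 54)
shortest-cost path #4: 8→6→7 push 8 @ unit cost 18 (adds 144)
shortest-cost path #5: 8→1→6→7 push 20 @ unit cost 19 (adds 380)
shortest-cost path #6: 8→3→0→7 push 4 @ unit cost 21 (adds 84)
shortest-cost path #7: 8→3→0→4→5→7 push 2 @ unit cost 24 (adds 48)
shortest-cost path #8: 8→10→0→4→5→7 push 2 @ unit cost 25 (adds 50)
total cost = 910

Minimum cost for 57 units: 910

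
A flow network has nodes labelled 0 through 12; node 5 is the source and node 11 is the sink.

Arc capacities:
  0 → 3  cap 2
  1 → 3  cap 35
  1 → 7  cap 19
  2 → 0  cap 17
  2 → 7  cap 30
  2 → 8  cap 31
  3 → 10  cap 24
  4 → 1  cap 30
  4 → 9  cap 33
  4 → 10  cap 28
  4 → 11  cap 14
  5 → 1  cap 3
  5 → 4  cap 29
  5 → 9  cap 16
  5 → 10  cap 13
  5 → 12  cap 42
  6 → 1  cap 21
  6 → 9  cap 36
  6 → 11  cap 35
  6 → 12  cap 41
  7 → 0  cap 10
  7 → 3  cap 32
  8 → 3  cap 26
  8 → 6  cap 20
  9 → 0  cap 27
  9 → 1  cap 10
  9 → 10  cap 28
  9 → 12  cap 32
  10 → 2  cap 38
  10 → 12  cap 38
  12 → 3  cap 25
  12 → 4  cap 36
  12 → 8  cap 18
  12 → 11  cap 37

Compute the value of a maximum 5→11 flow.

Maximum flow value: 71

augment #1: 5→4→11 bottleneck 14, total now 14
augment #2: 5→12→11 bottleneck 37, total now 51
augment #3: 5→12→8→6→11 bottleneck 5, total now 56
augment #4: 5→9→12→8→6→11 bottleneck 13, total now 69
augment #5: 5→10→2→8→6→11 bottleneck 2, total now 71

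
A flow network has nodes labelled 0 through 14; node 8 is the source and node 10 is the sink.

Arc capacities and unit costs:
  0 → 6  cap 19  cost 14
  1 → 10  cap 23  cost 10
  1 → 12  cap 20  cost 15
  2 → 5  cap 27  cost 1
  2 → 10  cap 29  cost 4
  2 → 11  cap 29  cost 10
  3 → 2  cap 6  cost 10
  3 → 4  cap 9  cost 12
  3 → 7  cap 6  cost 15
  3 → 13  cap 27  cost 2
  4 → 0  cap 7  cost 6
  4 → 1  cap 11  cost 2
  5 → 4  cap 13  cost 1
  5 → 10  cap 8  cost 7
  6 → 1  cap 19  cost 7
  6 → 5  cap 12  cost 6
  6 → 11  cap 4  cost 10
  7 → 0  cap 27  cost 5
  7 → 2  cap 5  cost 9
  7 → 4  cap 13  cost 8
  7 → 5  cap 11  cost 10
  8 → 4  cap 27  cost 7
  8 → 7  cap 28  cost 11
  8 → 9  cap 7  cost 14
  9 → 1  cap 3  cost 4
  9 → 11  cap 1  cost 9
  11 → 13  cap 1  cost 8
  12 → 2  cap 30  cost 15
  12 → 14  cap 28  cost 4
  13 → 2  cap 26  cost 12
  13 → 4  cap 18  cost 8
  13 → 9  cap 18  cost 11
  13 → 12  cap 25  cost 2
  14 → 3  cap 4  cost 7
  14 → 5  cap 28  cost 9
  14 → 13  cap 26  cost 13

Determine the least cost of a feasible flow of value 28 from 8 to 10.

shortest-cost path #1: 8→4→1→10 push 11 @ unit cost 19 (adds 209)
shortest-cost path #2: 8→7→2→10 push 5 @ unit cost 24 (adds 120)
shortest-cost path #3: 8→9→1→10 push 3 @ unit cost 28 (adds 84)
shortest-cost path #4: 8→7→5→10 push 8 @ unit cost 28 (adds 224)
shortest-cost path #5: 8→4→0→6→1→10 push 1 @ unit cost 44 (adds 44)
total cost = 681

Minimum cost for 28 units: 681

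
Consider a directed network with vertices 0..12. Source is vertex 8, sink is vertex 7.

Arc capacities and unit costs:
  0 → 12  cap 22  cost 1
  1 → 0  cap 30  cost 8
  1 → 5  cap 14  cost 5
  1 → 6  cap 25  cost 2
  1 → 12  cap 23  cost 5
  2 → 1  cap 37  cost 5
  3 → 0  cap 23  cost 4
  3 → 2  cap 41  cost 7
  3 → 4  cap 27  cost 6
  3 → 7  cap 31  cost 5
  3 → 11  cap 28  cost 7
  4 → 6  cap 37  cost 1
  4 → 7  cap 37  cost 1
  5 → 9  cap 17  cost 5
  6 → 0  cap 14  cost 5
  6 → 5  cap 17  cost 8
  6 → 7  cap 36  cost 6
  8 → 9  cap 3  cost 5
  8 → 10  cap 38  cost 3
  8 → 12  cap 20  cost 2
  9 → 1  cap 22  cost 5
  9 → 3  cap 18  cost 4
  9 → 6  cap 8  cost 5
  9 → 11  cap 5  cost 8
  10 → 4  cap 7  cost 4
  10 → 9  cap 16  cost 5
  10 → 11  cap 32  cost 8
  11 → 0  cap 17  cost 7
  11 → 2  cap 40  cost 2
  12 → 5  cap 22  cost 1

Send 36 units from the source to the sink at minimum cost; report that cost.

Minimum cost for 36 units: 568

shortest-cost path #1: 8→10→4→7 push 7 @ unit cost 8 (adds 56)
shortest-cost path #2: 8→9→3→7 push 3 @ unit cost 14 (adds 42)
shortest-cost path #3: 8→10→9→3→7 push 15 @ unit cost 17 (adds 255)
shortest-cost path #4: 8→10→9→6→7 push 1 @ unit cost 19 (adds 19)
shortest-cost path #5: 8→12→5→9→6→7 push 7 @ unit cost 19 (adds 133)
shortest-cost path #6: 8→12→5→9→1→6→7 push 3 @ unit cost 21 (adds 63)
total cost = 568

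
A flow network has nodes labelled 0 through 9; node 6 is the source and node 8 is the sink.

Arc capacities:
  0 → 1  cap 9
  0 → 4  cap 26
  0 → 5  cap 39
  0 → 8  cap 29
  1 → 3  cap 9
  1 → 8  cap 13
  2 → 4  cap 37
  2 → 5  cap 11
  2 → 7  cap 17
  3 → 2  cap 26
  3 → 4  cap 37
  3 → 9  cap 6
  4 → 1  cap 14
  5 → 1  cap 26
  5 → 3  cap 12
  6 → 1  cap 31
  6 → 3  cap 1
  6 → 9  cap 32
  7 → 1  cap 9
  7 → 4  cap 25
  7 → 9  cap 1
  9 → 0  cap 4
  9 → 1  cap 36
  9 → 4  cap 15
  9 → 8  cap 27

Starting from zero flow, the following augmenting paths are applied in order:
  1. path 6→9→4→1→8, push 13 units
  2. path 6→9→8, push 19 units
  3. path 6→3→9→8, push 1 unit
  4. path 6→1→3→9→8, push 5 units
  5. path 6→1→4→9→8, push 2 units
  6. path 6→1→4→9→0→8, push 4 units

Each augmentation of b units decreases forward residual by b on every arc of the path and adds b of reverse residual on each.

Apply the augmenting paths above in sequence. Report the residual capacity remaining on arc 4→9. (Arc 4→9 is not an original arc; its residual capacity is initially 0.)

after path 1 (6→9→4→1→8, push 13): res(4,9)=13
after path 2 (6→9→8, push 19): res(4,9)=13
after path 3 (6→3→9→8, push 1): res(4,9)=13
after path 4 (6→1→3→9→8, push 5): res(4,9)=13
after path 5 (6→1→4→9→8, push 2): res(4,9)=11
after path 6 (6→1→4→9→0→8, push 4): res(4,9)=7

Residual capacity of (4,9): 7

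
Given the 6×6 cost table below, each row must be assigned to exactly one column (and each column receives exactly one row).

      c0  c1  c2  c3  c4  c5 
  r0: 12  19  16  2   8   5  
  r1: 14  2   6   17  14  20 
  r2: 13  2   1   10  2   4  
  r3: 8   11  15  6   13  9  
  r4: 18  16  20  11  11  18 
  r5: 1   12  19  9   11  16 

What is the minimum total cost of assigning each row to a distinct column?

Minimum assignment cost: 26

one of 2 optimal assignments: row0→col3 (cost 2), row1→col1 (cost 2), row2→col2 (cost 1), row3→col5 (cost 9), row4→col4 (cost 11), row5→col0 (cost 1)
total = 2 + 2 + 1 + 9 + 11 + 1 = 26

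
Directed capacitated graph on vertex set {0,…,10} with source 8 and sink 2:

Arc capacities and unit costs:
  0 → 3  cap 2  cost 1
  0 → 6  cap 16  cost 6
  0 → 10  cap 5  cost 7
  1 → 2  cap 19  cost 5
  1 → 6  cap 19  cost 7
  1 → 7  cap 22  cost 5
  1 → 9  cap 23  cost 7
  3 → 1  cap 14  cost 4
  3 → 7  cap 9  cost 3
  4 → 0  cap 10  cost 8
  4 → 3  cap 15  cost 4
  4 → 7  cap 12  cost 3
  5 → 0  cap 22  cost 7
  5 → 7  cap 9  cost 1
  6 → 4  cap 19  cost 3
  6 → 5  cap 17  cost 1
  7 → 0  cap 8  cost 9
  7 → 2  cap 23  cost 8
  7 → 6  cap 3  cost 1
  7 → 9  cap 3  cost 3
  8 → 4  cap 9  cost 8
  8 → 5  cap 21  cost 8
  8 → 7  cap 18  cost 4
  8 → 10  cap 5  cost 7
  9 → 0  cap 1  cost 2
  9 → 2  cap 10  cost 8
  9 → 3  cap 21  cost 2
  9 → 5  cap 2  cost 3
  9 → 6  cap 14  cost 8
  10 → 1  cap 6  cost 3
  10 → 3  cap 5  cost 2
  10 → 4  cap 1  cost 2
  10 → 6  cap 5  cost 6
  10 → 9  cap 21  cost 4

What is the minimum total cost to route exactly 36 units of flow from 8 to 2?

shortest-cost path #1: 8→7→2 push 18 @ unit cost 12 (adds 216)
shortest-cost path #2: 8→10→1→2 push 5 @ unit cost 15 (adds 75)
shortest-cost path #3: 8→5→7→2 push 5 @ unit cost 17 (adds 85)
shortest-cost path #4: 8→5→7→9→2 push 3 @ unit cost 20 (adds 60)
shortest-cost path #5: 8→4→3→1→2 push 5 @ unit cost 21 (adds 105)
total cost = 541

Minimum cost for 36 units: 541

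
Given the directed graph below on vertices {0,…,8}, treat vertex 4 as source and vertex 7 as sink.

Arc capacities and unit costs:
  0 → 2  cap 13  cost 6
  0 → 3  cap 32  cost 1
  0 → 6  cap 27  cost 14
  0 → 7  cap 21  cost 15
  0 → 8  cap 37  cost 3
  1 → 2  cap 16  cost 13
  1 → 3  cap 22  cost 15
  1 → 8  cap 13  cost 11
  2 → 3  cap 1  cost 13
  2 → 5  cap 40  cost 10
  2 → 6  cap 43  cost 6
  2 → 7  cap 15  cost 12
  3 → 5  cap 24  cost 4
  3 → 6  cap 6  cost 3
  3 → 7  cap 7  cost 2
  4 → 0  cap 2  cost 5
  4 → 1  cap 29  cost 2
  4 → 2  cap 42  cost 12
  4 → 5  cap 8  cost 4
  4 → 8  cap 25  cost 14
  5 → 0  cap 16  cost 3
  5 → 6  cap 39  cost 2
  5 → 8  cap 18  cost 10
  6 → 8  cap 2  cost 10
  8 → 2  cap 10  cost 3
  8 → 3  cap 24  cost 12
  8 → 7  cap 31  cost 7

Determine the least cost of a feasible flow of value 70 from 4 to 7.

Minimum cost for 70 units: 1620

shortest-cost path #1: 4→0→3→7 push 2 @ unit cost 8 (adds 16)
shortest-cost path #2: 4→5→0→3→7 push 5 @ unit cost 10 (adds 50)
shortest-cost path #3: 4→5→0→8→7 push 3 @ unit cost 17 (adds 51)
shortest-cost path #4: 4→1→8→7 push 13 @ unit cost 20 (adds 260)
shortest-cost path #5: 4→8→7 push 15 @ unit cost 21 (adds 315)
shortest-cost path #6: 4→2→7 push 15 @ unit cost 24 (adds 360)
shortest-cost path #7: 4→8→0→7 push 3 @ unit cost 26 (adds 78)
shortest-cost path #8: 4→1→3→0→7 push 7 @ unit cost 31 (adds 217)
shortest-cost path #9: 4→1→3→5→0→7 push 7 @ unit cost 39 (adds 273)
total cost = 1620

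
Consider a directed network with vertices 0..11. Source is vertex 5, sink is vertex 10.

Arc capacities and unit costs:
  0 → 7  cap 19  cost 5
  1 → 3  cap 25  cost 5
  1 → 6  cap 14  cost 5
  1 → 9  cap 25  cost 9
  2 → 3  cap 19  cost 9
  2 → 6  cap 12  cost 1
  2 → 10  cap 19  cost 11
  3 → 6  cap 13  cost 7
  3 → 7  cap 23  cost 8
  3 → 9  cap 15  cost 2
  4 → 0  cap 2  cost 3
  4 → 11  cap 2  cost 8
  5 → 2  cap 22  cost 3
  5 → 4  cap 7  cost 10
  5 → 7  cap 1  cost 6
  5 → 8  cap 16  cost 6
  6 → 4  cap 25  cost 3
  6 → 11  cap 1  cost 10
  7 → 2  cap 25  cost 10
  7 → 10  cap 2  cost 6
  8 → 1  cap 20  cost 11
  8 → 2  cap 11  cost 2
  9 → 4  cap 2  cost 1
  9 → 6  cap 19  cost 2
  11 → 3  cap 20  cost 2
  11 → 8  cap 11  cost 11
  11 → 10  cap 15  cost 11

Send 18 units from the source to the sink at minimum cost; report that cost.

Minimum cost for 18 units: 250

shortest-cost path #1: 5→7→10 push 1 @ unit cost 12 (adds 12)
shortest-cost path #2: 5→2→10 push 17 @ unit cost 14 (adds 238)
total cost = 250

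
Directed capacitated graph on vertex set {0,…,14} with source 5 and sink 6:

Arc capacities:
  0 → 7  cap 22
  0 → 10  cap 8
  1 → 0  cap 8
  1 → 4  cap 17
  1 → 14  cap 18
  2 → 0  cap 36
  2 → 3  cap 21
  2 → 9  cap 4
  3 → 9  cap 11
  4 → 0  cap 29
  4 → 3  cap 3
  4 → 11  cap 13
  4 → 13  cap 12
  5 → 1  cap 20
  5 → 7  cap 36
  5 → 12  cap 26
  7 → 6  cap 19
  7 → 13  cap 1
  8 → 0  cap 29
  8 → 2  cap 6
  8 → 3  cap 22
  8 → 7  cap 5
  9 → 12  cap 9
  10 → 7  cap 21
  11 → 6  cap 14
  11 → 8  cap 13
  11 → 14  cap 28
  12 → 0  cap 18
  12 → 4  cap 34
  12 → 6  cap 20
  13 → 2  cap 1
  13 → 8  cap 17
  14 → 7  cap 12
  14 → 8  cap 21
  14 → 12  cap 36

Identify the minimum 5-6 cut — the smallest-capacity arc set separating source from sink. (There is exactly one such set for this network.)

augment #1: 5→7→6 push 19
augment #2: 5→12→6 push 20
augment #3: 5→1→4→11→6 push 13
max flow = 52; residual-reachable set from 5 gives S-side
cut edges (S→T): {(4,11), (7,6), (12,6)} total cap 52

Min-cut arcs: {(4,11), (7,6), (12,6)} (total capacity 52)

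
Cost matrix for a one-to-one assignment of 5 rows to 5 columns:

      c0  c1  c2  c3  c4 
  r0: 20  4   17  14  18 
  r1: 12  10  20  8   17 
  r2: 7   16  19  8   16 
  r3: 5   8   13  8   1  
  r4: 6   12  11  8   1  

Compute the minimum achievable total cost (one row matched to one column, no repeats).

Minimum assignment cost: 31

optimal assignment: row0→col1 (cost 4), row1→col3 (cost 8), row2→col0 (cost 7), row3→col4 (cost 1), row4→col2 (cost 11)
total = 4 + 8 + 7 + 1 + 11 = 31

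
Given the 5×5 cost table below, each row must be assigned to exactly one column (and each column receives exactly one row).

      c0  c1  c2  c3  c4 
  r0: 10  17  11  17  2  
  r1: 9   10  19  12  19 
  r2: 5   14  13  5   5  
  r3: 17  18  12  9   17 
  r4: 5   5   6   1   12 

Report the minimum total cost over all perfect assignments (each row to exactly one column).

optimal assignment: row0→col4 (cost 2), row1→col1 (cost 10), row2→col0 (cost 5), row3→col2 (cost 12), row4→col3 (cost 1)
total = 2 + 10 + 5 + 12 + 1 = 30

Minimum assignment cost: 30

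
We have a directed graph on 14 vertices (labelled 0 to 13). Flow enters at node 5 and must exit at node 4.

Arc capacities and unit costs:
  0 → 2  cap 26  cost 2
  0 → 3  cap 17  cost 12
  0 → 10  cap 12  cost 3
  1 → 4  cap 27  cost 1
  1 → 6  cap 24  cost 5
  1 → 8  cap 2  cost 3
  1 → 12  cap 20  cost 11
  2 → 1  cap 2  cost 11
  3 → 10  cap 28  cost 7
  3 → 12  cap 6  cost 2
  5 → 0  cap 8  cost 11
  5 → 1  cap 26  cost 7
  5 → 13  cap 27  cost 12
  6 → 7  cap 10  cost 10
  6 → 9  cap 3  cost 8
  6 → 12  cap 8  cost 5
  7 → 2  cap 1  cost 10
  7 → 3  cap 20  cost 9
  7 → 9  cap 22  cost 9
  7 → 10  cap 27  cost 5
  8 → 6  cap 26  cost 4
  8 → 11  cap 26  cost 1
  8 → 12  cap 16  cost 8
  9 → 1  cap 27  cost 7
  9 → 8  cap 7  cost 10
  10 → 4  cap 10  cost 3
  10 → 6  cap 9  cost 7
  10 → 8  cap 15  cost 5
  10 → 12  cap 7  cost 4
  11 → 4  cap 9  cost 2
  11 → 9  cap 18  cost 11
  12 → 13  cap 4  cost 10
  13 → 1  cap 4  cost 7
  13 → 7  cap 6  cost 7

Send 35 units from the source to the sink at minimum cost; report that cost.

Minimum cost for 35 units: 364

shortest-cost path #1: 5→1→4 push 26 @ unit cost 8 (adds 208)
shortest-cost path #2: 5→0→10→4 push 8 @ unit cost 17 (adds 136)
shortest-cost path #3: 5→13→1→4 push 1 @ unit cost 20 (adds 20)
total cost = 364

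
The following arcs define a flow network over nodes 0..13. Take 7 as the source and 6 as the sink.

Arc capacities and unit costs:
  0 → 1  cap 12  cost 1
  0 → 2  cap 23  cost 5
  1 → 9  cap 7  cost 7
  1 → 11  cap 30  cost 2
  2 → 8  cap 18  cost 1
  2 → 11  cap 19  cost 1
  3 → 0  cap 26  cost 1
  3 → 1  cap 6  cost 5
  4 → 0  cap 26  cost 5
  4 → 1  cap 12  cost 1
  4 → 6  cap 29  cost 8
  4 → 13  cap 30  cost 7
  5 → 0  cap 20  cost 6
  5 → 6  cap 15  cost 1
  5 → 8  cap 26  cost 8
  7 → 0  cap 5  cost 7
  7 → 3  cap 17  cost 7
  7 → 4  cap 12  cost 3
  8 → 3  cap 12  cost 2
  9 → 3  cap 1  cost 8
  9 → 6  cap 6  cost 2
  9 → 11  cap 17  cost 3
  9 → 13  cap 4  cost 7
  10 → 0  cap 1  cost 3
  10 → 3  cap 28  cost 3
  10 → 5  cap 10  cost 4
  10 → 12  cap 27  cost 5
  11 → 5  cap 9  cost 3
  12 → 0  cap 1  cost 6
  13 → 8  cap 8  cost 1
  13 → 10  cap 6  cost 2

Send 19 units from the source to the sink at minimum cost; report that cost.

shortest-cost path #1: 7→4→1→11→5→6 push 9 @ unit cost 10 (adds 90)
shortest-cost path #2: 7→4→6 push 3 @ unit cost 11 (adds 33)
shortest-cost path #3: 7→0→1→4→6 push 5 @ unit cost 15 (adds 75)
shortest-cost path #4: 7→3→0→1→4→6 push 2 @ unit cost 16 (adds 32)
total cost = 230

Minimum cost for 19 units: 230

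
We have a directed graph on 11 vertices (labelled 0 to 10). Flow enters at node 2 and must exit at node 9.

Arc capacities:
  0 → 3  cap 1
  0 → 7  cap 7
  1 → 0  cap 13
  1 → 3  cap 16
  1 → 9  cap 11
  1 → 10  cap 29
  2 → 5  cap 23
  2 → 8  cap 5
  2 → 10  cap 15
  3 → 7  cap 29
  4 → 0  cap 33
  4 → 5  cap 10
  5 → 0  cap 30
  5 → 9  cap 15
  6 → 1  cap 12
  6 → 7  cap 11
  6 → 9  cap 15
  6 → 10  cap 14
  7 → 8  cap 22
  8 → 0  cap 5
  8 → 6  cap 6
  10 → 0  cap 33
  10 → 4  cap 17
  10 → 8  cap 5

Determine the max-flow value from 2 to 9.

augment #1: 2→5→9 bottleneck 15, total now 15
augment #2: 2→8→6→9 bottleneck 5, total now 20
augment #3: 2→10→8→6→9 bottleneck 1, total now 21

Maximum flow value: 21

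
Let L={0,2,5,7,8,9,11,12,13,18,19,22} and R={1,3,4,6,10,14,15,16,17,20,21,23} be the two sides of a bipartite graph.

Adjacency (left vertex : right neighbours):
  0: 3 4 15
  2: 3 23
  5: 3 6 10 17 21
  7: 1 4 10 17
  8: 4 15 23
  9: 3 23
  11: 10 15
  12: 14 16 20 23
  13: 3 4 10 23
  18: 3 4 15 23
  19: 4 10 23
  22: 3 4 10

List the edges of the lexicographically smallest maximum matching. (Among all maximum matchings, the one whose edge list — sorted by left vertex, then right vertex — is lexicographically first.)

Lex-smallest maximum matching: {(0,3), (2,23), (5,6), (7,1), (8,4), (11,10), (12,14), (18,15)}

|M| = 8 (so the lex-smallest maximum matching has 8 edges)
process left vertices in ascending order; for each, take the smallest-labelled available neighbour that still permits 8 edges overall, or leave it unmatched if none does
lex-smallest matching: {0-3, 2-23, 5-6, 7-1, 8-4, 11-10, 12-14, 18-15}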